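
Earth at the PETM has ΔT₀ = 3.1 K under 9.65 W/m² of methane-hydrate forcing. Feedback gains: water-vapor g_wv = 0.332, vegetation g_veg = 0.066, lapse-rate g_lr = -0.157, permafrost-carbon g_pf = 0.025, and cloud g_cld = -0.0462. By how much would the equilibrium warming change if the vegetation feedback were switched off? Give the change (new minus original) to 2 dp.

-0.31 K

Original: g = 0.2198, ΔT = 3.1/(1−0.2198) = 3.9733 K.
Without vegetation: g' = 0.1538, ΔT' = 3.1/(1−0.1538) = 3.6634 K.
Change = 3.6634 − 3.9733 = -0.31 K.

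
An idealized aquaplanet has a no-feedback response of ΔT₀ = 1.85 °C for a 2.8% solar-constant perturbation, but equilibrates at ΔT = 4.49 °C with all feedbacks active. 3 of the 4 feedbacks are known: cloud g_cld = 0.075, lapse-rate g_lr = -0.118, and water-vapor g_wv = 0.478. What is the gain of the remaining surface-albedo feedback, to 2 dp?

0.15

Amplification A = ΔT/ΔT₀ = 4.49/1.85 = 2.427.
Total gain g = 1 − 1/A = 1 − 1/2.427 = 0.588.
Known gains sum to 0.075 − 0.118 + 0.478 = 0.435.
g_alb = 0.588 − 0.435 = 0.15.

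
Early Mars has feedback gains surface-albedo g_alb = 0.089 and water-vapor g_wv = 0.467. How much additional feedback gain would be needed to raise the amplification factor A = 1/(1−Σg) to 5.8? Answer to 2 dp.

0.27

Current total gain = 0.556.
Target gain for A = 5.8: g* = 1 − 1/5.8 = 0.8276.
Additional gain needed = 0.8276 − 0.556 = 0.27.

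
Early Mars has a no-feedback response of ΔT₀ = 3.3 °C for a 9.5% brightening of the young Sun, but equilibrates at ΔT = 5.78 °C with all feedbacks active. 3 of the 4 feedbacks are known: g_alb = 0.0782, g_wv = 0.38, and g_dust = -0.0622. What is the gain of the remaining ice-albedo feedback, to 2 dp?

0.03

Amplification A = ΔT/ΔT₀ = 5.78/3.3 = 1.752.
Total gain g = 1 − 1/A = 1 − 1/1.752 = 0.4292.
Known gains sum to 0.0782 + 0.38 − 0.0622 = 0.396.
g_ice = 0.4292 − 0.396 = 0.03.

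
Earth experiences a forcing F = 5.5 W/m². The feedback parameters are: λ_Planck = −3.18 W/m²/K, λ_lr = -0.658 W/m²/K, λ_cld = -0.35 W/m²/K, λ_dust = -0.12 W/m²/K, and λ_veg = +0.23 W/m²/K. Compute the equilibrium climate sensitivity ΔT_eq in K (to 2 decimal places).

Net feedback parameter λ = (−3.18) + (-0.658) + (-0.35) + (-0.12) + (+0.23) = -4.078 W/m²/K.
ΔT = −F/λ = −5.5/(-4.078) = 1.35 K.

1.35 K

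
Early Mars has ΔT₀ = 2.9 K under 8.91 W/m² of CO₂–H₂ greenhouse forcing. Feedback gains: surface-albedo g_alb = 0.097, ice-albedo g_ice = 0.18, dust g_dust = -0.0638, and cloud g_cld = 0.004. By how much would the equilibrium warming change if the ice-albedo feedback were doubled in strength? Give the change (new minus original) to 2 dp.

1.11 K

Original: g = 0.2172, ΔT = 2.9/(1−0.2172) = 3.7046 K.
With doubled ice-albedo: g' = 0.3972, ΔT' = 2.9/(1−0.3972) = 4.8109 K.
Change = 4.8109 − 3.7046 = 1.11 K.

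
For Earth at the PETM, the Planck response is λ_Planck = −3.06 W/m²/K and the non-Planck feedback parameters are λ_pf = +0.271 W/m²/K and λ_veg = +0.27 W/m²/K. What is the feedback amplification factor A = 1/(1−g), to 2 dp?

1.21

Convert to gains: g_pf = 0.271/3.06 = 0.08856; g_veg = 0.27/3.06 = 0.08824.
Total gain g = 0.1768.
A = 1/(1 − 0.1768) = 1.21.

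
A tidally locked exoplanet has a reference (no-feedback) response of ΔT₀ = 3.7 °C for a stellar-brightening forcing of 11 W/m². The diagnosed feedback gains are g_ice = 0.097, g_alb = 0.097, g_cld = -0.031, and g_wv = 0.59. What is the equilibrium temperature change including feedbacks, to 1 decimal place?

15.0 °C

Total gain g = 0.097 + 0.097 − 0.031 + 0.59 = 0.753.
Amplification A = 1/(1 − 0.753) = 4.049.
ΔT = 3.7 × 4.049 = 15.0 °C.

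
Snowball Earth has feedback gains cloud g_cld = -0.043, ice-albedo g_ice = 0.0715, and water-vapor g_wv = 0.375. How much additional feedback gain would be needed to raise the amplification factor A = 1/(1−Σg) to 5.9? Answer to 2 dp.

0.43

Current total gain = 0.4035.
Target gain for A = 5.9: g* = 1 − 1/5.9 = 0.8305.
Additional gain needed = 0.8305 − 0.4035 = 0.43.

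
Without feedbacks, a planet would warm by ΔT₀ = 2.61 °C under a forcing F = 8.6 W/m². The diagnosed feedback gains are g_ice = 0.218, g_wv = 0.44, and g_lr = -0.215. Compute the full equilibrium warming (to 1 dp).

Total gain g = 0.218 + 0.44 − 0.215 = 0.443.
Amplification A = 1/(1 − 0.443) = 1.795.
ΔT = 2.61 × 1.795 = 4.7 °C.

4.7 °C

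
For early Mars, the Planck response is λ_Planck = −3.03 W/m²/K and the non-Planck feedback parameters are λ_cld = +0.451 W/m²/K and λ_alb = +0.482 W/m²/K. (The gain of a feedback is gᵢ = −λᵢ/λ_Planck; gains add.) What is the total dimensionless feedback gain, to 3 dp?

0.308

Convert to gains: g_cld = 0.451/3.03 = 0.1488; g_alb = 0.482/3.03 = 0.1591.
Total gain g = 0.3079.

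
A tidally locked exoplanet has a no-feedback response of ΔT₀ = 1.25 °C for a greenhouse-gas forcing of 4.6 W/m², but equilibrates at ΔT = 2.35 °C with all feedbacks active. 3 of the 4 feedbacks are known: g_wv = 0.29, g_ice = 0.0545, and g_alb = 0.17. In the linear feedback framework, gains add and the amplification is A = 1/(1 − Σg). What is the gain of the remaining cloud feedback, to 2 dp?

Amplification A = ΔT/ΔT₀ = 2.35/1.25 = 1.88.
Total gain g = 1 − 1/A = 1 − 1/1.88 = 0.4681.
Known gains sum to 0.29 + 0.0545 + 0.17 = 0.5145.
g_cld = 0.4681 − 0.5145 = -0.05.

-0.05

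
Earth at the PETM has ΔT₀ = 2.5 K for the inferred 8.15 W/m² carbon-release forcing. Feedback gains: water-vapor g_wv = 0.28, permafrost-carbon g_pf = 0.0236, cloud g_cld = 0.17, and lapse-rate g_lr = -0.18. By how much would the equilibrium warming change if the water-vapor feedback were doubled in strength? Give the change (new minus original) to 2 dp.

2.32 K

Original: g = 0.2936, ΔT = 2.5/(1−0.2936) = 3.5391 K.
With doubled water-vapor: g' = 0.5736, ΔT' = 2.5/(1−0.5736) = 5.8630 K.
Change = 5.8630 − 3.5391 = 2.32 K.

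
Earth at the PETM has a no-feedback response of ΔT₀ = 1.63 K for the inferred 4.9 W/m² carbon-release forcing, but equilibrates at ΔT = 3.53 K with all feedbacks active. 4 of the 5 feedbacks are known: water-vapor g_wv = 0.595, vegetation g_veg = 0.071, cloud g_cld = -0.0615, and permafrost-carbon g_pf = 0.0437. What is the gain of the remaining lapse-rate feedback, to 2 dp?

Amplification A = ΔT/ΔT₀ = 3.53/1.63 = 2.166.
Total gain g = 1 − 1/A = 1 − 1/2.166 = 0.5383.
Known gains sum to 0.595 + 0.071 − 0.0615 + 0.0437 = 0.6482.
g_lr = 0.5383 − 0.6482 = -0.11.

-0.11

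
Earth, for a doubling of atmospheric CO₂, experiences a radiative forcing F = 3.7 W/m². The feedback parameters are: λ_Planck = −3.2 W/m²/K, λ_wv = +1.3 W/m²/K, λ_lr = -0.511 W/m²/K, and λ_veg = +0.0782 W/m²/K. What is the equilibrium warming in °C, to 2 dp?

Net feedback parameter λ = (−3.2) + (+1.3) + (-0.511) + (+0.0782) = -2.3328 W/m²/K.
ΔT = −F/λ = −3.7/(-2.3328) = 1.59 °C.

1.59 °C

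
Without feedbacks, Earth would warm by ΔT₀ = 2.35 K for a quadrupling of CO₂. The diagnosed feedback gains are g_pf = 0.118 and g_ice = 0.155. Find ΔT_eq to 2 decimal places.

3.23 K

Total gain g = 0.118 + 0.155 = 0.273.
Amplification A = 1/(1 − 0.273) = 1.376.
ΔT = 2.35 × 1.376 = 3.23 K.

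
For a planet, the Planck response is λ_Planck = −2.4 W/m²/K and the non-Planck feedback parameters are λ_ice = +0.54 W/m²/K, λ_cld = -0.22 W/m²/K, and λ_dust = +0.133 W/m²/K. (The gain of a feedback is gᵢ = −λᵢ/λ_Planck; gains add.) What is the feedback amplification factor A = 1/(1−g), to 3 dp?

Convert to gains: g_ice = 0.54/2.4 = 0.225; g_cld = -0.22/2.4 = -0.09167; g_dust = 0.133/2.4 = 0.05542.
Total gain g = 0.18875.
A = 1/(1 − 0.18875) = 1.233.

1.233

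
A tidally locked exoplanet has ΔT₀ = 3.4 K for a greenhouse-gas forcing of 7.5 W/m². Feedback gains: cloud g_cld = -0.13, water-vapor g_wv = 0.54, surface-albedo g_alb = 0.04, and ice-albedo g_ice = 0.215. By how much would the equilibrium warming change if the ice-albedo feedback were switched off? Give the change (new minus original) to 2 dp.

Original: g = 0.665, ΔT = 3.4/(1−0.665) = 10.1493 K.
Without ice-albedo: g' = 0.45, ΔT' = 3.4/(1−0.45) = 6.1818 K.
Change = 6.1818 − 10.1493 = -3.97 K.

-3.97 K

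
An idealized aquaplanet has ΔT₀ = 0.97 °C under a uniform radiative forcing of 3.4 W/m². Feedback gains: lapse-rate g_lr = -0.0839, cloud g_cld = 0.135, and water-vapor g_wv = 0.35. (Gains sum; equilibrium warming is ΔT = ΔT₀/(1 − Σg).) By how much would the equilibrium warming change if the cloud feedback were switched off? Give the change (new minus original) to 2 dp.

-0.30 °C

Original: g = 0.4011, ΔT = 0.97/(1−0.4011) = 1.6196 °C.
Without cloud: g' = 0.2661, ΔT' = 0.97/(1−0.2661) = 1.3217 °C.
Change = 1.3217 − 1.6196 = -0.30 °C.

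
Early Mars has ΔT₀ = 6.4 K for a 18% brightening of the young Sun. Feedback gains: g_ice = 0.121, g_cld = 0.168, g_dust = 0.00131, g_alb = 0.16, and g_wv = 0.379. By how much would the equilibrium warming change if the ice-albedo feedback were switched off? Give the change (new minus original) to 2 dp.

Original: g = 0.82931, ΔT = 6.4/(1−0.82931) = 37.4949 K.
Without ice-albedo: g' = 0.70831, ΔT' = 6.4/(1−0.70831) = 21.9411 K.
Change = 21.9411 − 37.4949 = -15.55 K.

-15.55 K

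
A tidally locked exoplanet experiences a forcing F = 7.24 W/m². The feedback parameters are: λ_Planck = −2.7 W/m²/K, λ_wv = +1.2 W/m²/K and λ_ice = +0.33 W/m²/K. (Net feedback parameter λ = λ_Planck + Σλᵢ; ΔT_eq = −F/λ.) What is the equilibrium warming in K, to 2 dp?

6.19 K

Net feedback parameter λ = (−2.7) + (+1.2) + (+0.33) = -1.17 W/m²/K.
ΔT = −F/λ = −7.24/(-1.17) = 6.19 K.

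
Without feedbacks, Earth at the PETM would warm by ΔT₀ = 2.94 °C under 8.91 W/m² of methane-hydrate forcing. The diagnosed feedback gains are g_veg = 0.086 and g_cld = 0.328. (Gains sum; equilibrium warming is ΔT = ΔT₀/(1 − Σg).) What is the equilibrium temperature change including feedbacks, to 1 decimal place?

5.0 °C

Total gain g = 0.086 + 0.328 = 0.414.
Amplification A = 1/(1 − 0.414) = 1.706.
ΔT = 2.94 × 1.706 = 5.0 °C.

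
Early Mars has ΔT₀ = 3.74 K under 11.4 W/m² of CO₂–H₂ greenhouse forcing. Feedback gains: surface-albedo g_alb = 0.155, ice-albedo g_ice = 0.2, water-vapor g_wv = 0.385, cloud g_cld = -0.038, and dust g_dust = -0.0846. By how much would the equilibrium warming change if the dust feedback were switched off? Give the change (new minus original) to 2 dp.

2.78 K

Original: g = 0.6174, ΔT = 3.74/(1−0.6174) = 9.7752 K.
Without dust: g' = 0.702, ΔT' = 3.74/(1−0.702) = 12.5503 K.
Change = 12.5503 − 9.7752 = 2.78 K.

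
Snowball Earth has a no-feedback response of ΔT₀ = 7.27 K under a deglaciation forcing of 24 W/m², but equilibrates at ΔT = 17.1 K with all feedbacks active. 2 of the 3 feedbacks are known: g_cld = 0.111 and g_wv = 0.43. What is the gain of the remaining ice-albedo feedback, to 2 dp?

Amplification A = ΔT/ΔT₀ = 17.1/7.27 = 2.352.
Total gain g = 1 − 1/A = 1 − 1/2.352 = 0.5748.
Known gains sum to 0.111 + 0.43 = 0.541.
g_ice = 0.5748 − 0.541 = 0.03.

0.03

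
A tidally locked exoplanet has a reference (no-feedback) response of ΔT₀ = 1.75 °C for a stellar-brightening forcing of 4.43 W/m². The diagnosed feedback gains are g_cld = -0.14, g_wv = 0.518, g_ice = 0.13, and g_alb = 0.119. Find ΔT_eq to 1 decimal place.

4.7 °C

Total gain g = -0.14 + 0.518 + 0.13 + 0.119 = 0.627.
Amplification A = 1/(1 − 0.627) = 2.681.
ΔT = 1.75 × 2.681 = 4.7 °C.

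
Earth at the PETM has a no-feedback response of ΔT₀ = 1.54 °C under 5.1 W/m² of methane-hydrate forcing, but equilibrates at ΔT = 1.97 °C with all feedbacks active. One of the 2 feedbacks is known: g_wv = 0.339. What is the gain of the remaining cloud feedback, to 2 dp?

-0.12

Amplification A = ΔT/ΔT₀ = 1.97/1.54 = 1.279.
Total gain g = 1 − 1/A = 1 − 1/1.279 = 0.2181.
The known gain is 0.339.
g_cld = 0.2181 − 0.339 = -0.12.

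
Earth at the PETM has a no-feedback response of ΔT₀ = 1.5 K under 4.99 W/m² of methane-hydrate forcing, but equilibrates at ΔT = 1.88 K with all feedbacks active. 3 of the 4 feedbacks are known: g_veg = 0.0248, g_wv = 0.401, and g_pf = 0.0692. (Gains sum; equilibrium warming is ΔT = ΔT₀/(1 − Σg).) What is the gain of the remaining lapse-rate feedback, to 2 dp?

Amplification A = ΔT/ΔT₀ = 1.88/1.5 = 1.253.
Total gain g = 1 − 1/A = 1 − 1/1.253 = 0.2019.
Known gains sum to 0.0248 + 0.401 + 0.0692 = 0.495.
g_lr = 0.2019 − 0.495 = -0.29.

-0.29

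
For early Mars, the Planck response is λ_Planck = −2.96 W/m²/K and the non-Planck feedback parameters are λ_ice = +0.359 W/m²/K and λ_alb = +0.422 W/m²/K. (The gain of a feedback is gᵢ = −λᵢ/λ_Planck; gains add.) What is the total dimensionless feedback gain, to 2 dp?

0.26

Convert to gains: g_ice = 0.359/2.96 = 0.1213; g_alb = 0.422/2.96 = 0.1426.
Total gain g = 0.2639.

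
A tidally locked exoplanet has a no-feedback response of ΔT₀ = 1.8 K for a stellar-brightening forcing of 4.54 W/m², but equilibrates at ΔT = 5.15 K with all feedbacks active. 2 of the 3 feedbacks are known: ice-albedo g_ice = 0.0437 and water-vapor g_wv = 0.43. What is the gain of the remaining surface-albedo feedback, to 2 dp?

0.18

Amplification A = ΔT/ΔT₀ = 5.15/1.8 = 2.861.
Total gain g = 1 − 1/A = 1 − 1/2.861 = 0.6505.
Known gains sum to 0.0437 + 0.43 = 0.4737.
g_alb = 0.6505 − 0.4737 = 0.18.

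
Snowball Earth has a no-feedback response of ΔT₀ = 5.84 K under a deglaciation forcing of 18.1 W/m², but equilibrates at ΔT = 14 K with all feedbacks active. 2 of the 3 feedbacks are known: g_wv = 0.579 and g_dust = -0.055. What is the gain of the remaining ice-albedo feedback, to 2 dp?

Amplification A = ΔT/ΔT₀ = 14/5.84 = 2.397.
Total gain g = 1 − 1/A = 1 − 1/2.397 = 0.5828.
Known gains sum to 0.579 − 0.055 = 0.524.
g_ice = 0.5828 − 0.524 = 0.06.

0.06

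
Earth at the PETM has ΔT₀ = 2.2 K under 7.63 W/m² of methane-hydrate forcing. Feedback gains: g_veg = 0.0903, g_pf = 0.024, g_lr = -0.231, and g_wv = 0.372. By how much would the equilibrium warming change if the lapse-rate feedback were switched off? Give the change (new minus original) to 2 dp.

Original: g = 0.2553, ΔT = 2.2/(1−0.2553) = 2.9542 K.
Without lapse-rate: g' = 0.4863, ΔT' = 2.2/(1−0.4863) = 4.2827 K.
Change = 4.2827 − 2.9542 = 1.33 K.

1.33 K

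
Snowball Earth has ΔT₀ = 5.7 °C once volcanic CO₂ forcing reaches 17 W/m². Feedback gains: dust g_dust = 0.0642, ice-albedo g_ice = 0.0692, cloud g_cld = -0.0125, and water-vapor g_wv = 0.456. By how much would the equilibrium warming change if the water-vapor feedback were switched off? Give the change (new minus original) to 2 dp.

-6.99 °C

Original: g = 0.5769, ΔT = 5.7/(1−0.5769) = 13.4720 °C.
Without water-vapor: g' = 0.1209, ΔT' = 5.7/(1−0.1209) = 6.4839 °C.
Change = 6.4839 − 13.4720 = -6.99 °C.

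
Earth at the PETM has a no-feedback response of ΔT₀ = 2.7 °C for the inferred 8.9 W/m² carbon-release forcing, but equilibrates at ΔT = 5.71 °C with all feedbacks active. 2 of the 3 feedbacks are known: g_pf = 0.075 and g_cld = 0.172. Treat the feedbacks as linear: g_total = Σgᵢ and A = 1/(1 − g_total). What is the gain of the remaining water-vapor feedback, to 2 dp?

Amplification A = ΔT/ΔT₀ = 5.71/2.7 = 2.115.
Total gain g = 1 − 1/A = 1 − 1/2.115 = 0.5272.
Known gains sum to 0.075 + 0.172 = 0.247.
g_wv = 0.5272 − 0.247 = 0.28.

0.28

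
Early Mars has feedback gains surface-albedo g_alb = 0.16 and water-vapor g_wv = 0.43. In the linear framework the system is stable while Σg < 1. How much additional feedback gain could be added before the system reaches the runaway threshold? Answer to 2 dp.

Current total gain = 0.16 + 0.43 = 0.59.
Margin to runaway = 1 − 0.59 = 0.41.

0.41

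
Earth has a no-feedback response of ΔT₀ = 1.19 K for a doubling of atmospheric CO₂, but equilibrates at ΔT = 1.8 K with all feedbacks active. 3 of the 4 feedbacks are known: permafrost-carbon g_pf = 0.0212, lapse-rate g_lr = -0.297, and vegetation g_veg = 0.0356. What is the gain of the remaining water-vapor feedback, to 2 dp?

0.58

Amplification A = ΔT/ΔT₀ = 1.8/1.19 = 1.513.
Total gain g = 1 − 1/A = 1 − 1/1.513 = 0.3391.
Known gains sum to 0.0212 − 0.297 + 0.0356 = -0.2402.
g_wv = 0.3391 + 0.2402 = 0.58.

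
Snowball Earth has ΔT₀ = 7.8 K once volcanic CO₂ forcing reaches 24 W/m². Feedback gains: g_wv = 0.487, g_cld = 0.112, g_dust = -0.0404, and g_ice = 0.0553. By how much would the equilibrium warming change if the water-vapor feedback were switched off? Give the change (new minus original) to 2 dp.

Original: g = 0.6139, ΔT = 7.8/(1−0.6139) = 20.2020 K.
Without water-vapor: g' = 0.1269, ΔT' = 7.8/(1−0.1269) = 8.9337 K.
Change = 8.9337 − 20.2020 = -11.27 K.

-11.27 K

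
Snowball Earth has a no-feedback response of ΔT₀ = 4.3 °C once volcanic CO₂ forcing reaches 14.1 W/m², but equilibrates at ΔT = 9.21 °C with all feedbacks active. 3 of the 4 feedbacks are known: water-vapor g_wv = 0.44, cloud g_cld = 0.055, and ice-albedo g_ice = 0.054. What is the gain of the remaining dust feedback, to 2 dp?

Amplification A = ΔT/ΔT₀ = 9.21/4.3 = 2.142.
Total gain g = 1 − 1/A = 1 − 1/2.142 = 0.5331.
Known gains sum to 0.44 + 0.055 + 0.054 = 0.549.
g_dust = 0.5331 − 0.549 = -0.02.

-0.02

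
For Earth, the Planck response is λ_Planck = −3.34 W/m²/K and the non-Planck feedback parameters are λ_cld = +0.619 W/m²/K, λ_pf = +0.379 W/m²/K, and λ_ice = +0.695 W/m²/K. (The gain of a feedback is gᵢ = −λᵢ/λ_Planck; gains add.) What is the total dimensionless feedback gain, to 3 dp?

Convert to gains: g_cld = 0.619/3.34 = 0.1853; g_pf = 0.379/3.34 = 0.1135; g_ice = 0.695/3.34 = 0.2081.
Total gain g = 0.5069.

0.507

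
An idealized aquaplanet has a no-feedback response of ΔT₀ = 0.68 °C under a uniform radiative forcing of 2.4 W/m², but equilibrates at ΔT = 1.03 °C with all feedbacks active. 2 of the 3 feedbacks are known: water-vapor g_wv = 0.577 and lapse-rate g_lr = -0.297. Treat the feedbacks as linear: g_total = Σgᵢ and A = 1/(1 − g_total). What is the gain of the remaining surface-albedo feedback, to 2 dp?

0.06

Amplification A = ΔT/ΔT₀ = 1.03/0.68 = 1.515.
Total gain g = 1 − 1/A = 1 − 1/1.515 = 0.3399.
Known gains sum to 0.577 − 0.297 = 0.28.
g_alb = 0.3399 − 0.28 = 0.06.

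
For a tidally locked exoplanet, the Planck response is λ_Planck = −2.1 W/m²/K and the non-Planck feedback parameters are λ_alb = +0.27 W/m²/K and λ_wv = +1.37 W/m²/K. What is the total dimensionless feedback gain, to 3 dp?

Convert to gains: g_alb = 0.27/2.1 = 0.1286; g_wv = 1.37/2.1 = 0.6524.
Total gain g = 0.781.

0.781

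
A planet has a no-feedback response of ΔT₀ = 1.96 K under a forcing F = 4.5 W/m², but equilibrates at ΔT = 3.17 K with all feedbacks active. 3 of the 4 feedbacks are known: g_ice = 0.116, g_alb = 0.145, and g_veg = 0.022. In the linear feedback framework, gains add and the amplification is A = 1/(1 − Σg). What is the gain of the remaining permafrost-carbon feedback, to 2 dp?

0.10

Amplification A = ΔT/ΔT₀ = 3.17/1.96 = 1.617.
Total gain g = 1 − 1/A = 1 − 1/1.617 = 0.3816.
Known gains sum to 0.116 + 0.145 + 0.022 = 0.283.
g_pf = 0.3816 − 0.283 = 0.10.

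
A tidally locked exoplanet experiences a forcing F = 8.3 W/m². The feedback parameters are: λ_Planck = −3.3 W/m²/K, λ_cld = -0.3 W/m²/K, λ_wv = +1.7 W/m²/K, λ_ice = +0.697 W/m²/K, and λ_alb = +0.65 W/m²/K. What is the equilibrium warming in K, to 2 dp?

Net feedback parameter λ = (−3.3) + (-0.3) + (+1.7) + (+0.697) + (+0.65) = -0.553 W/m²/K.
ΔT = −F/λ = −8.3/(-0.553) = 15.01 K.

15.01 K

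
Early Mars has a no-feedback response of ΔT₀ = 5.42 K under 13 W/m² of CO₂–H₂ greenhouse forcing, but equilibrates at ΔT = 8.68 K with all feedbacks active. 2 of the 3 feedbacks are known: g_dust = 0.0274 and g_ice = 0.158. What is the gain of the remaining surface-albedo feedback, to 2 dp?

0.19

Amplification A = ΔT/ΔT₀ = 8.68/5.42 = 1.601.
Total gain g = 1 − 1/A = 1 − 1/1.601 = 0.3754.
Known gains sum to 0.0274 + 0.158 = 0.1854.
g_alb = 0.3754 − 0.1854 = 0.19.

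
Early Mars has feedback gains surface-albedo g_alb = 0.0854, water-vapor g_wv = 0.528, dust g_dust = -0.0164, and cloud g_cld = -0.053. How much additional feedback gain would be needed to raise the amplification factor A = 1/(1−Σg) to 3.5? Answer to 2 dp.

0.17

Current total gain = 0.544.
Target gain for A = 3.5: g* = 1 − 1/3.5 = 0.7143.
Additional gain needed = 0.7143 − 0.544 = 0.17.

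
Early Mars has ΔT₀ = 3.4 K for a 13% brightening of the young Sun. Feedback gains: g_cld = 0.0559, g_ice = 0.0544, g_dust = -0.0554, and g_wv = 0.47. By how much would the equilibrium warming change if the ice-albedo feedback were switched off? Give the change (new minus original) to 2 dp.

-0.74 K

Original: g = 0.5249, ΔT = 3.4/(1−0.5249) = 7.1564 K.
Without ice-albedo: g' = 0.4705, ΔT' = 3.4/(1−0.4705) = 6.4212 K.
Change = 6.4212 − 7.1564 = -0.74 K.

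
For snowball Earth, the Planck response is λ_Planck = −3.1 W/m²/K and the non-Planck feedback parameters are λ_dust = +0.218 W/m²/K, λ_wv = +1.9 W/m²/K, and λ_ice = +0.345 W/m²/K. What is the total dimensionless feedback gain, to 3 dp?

Convert to gains: g_dust = 0.218/3.1 = 0.07032; g_wv = 1.9/3.1 = 0.6129; g_ice = 0.345/3.1 = 0.1113.
Total gain g = 0.79452.

0.795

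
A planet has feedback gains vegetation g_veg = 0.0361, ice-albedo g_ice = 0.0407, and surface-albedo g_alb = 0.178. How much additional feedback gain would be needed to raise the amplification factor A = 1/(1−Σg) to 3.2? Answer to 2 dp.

Current total gain = 0.2548.
Target gain for A = 3.2: g* = 1 − 1/3.2 = 0.6875.
Additional gain needed = 0.6875 − 0.2548 = 0.43.

0.43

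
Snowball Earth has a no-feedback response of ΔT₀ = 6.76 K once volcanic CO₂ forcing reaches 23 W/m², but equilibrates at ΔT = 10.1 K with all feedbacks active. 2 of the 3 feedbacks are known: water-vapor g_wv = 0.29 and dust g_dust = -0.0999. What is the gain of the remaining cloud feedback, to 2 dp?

Amplification A = ΔT/ΔT₀ = 10.1/6.76 = 1.494.
Total gain g = 1 − 1/A = 1 − 1/1.494 = 0.3307.
Known gains sum to 0.29 − 0.0999 = 0.1901.
g_cld = 0.3307 − 0.1901 = 0.14.

0.14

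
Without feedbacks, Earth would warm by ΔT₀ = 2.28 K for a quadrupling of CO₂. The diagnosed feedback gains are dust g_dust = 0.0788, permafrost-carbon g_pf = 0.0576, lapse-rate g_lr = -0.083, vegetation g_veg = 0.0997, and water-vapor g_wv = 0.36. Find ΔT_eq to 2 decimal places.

Total gain g = 0.0788 + 0.0576 − 0.083 + 0.0997 + 0.36 = 0.5131.
Amplification A = 1/(1 − 0.5131) = 2.054.
ΔT = 2.28 × 2.054 = 4.68 K.

4.68 K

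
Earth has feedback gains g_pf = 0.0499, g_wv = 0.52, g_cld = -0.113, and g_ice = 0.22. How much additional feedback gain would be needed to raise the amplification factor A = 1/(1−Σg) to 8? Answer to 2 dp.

0.20

Current total gain = 0.6769.
Target gain for A = 8: g* = 1 − 1/8 = 0.875.
Additional gain needed = 0.875 − 0.6769 = 0.20.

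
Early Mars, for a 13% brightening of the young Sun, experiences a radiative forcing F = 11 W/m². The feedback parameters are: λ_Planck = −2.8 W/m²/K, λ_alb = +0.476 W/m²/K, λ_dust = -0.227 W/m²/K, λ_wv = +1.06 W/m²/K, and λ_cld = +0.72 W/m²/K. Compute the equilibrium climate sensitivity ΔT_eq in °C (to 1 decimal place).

Net feedback parameter λ = (−2.8) + (+0.476) + (-0.227) + (+1.06) + (+0.72) = -0.771 W/m²/K.
ΔT = −F/λ = −11/(-0.771) = 14.3 °C.

14.3 °C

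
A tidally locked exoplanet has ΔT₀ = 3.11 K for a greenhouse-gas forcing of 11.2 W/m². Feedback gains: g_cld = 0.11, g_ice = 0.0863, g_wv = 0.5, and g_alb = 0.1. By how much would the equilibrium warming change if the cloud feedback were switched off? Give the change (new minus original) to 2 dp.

Original: g = 0.7963, ΔT = 3.11/(1−0.7963) = 15.2676 K.
Without cloud: g' = 0.6863, ΔT' = 3.11/(1−0.6863) = 9.9139 K.
Change = 9.9139 − 15.2676 = -5.35 K.

-5.35 K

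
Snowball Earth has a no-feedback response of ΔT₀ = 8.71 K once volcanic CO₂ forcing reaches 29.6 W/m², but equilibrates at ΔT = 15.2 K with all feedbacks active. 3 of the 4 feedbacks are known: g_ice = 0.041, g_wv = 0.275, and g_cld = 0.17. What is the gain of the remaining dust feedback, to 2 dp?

-0.06

Amplification A = ΔT/ΔT₀ = 15.2/8.71 = 1.745.
Total gain g = 1 − 1/A = 1 − 1/1.745 = 0.4269.
Known gains sum to 0.041 + 0.275 + 0.17 = 0.486.
g_dust = 0.4269 − 0.486 = -0.06.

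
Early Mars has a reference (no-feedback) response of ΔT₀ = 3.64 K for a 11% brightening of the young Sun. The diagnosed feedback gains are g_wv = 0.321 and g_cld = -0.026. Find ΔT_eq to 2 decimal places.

5.16 K

Total gain g = 0.321 − 0.026 = 0.295.
Amplification A = 1/(1 − 0.295) = 1.418.
ΔT = 3.64 × 1.418 = 5.16 K.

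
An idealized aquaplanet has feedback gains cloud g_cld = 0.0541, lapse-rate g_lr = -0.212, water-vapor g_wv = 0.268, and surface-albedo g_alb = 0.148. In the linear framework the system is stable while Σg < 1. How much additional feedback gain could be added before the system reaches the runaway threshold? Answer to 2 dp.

Current total gain = 0.0541 − 0.212 + 0.268 + 0.148 = 0.2581.
Margin to runaway = 1 − 0.2581 = 0.74.

0.74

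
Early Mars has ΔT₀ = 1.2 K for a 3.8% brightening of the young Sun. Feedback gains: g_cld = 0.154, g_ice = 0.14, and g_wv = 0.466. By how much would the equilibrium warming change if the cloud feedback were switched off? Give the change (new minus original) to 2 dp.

Original: g = 0.76, ΔT = 1.2/(1−0.76) = 5.0000 K.
Without cloud: g' = 0.606, ΔT' = 1.2/(1−0.606) = 3.0457 K.
Change = 3.0457 − 5.0000 = -1.95 K.

-1.95 K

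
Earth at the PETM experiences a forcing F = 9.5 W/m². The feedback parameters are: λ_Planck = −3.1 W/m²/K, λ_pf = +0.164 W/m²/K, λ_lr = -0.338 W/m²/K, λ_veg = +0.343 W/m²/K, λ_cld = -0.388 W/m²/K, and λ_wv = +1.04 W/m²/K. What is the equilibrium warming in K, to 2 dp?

Net feedback parameter λ = (−3.1) + (+0.164) + (-0.338) + (+0.343) + (-0.388) + (+1.04) = -2.279 W/m²/K.
ΔT = −F/λ = −9.5/(-2.279) = 4.17 K.

4.17 K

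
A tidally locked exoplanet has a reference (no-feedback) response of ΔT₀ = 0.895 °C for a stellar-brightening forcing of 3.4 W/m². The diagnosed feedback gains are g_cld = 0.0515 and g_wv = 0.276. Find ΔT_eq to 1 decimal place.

Total gain g = 0.0515 + 0.276 = 0.3275.
Amplification A = 1/(1 − 0.3275) = 1.487.
ΔT = 0.895 × 1.487 = 1.3 °C.

1.3 °C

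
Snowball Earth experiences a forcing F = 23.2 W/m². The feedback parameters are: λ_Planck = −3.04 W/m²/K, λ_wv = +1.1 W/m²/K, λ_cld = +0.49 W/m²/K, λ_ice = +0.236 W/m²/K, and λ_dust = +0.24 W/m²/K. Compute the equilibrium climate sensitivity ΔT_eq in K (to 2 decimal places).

23.82 K

Net feedback parameter λ = (−3.04) + (+1.1) + (+0.49) + (+0.236) + (+0.24) = -0.974 W/m²/K.
ΔT = −F/λ = −23.2/(-0.974) = 23.82 K.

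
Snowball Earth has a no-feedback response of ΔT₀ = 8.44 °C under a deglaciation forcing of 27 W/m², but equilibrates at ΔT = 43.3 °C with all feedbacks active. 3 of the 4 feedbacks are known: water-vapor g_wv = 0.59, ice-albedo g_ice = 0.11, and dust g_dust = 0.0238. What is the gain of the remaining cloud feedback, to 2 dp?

0.08

Amplification A = ΔT/ΔT₀ = 43.3/8.44 = 5.13.
Total gain g = 1 − 1/A = 1 − 1/5.13 = 0.8051.
Known gains sum to 0.59 + 0.11 + 0.0238 = 0.7238.
g_cld = 0.8051 − 0.7238 = 0.08.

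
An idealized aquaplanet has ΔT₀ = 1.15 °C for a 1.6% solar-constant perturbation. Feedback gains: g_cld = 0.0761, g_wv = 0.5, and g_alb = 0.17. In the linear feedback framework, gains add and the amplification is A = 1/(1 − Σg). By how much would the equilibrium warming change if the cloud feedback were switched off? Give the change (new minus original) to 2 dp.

-1.04 °C

Original: g = 0.7461, ΔT = 1.15/(1−0.7461) = 4.5293 °C.
Without cloud: g' = 0.67, ΔT' = 1.15/(1−0.67) = 3.4848 °C.
Change = 3.4848 − 4.5293 = -1.04 °C.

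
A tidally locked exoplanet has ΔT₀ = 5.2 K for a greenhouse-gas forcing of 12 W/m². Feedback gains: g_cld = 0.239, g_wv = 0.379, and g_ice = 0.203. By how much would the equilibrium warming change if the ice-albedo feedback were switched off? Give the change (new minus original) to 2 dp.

-15.44 K

Original: g = 0.821, ΔT = 5.2/(1−0.821) = 29.0503 K.
Without ice-albedo: g' = 0.618, ΔT' = 5.2/(1−0.618) = 13.6126 K.
Change = 13.6126 − 29.0503 = -15.44 K.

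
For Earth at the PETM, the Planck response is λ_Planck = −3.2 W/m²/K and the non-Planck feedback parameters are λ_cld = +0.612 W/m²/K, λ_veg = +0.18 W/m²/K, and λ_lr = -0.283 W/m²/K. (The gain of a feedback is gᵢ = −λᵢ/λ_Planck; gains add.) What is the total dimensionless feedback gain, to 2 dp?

0.16

Convert to gains: g_cld = 0.612/3.2 = 0.1912; g_veg = 0.18/3.2 = 0.05625; g_lr = -0.283/3.2 = -0.08844.
Total gain g = 0.15901.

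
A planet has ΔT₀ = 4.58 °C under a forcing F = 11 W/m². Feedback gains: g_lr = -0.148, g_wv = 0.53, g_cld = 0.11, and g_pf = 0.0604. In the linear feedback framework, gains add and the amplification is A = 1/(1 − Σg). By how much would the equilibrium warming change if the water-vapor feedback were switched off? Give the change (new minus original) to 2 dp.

-5.55 °C

Original: g = 0.5524, ΔT = 4.58/(1−0.5524) = 10.2324 °C.
Without water-vapor: g' = 0.0224, ΔT' = 4.58/(1−0.0224) = 4.6849 °C.
Change = 4.6849 − 10.2324 = -5.55 °C.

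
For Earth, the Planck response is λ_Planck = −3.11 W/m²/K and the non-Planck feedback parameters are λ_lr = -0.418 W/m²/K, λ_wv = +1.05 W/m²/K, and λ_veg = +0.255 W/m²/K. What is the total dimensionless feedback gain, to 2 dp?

0.29

Convert to gains: g_lr = -0.418/3.11 = -0.1344; g_wv = 1.05/3.11 = 0.3376; g_veg = 0.255/3.11 = 0.08199.
Total gain g = 0.28519.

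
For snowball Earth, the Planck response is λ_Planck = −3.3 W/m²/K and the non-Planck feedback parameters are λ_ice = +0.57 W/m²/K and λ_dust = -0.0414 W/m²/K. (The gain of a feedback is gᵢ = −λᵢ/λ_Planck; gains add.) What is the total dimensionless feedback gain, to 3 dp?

Convert to gains: g_ice = 0.57/3.3 = 0.1727; g_dust = -0.0414/3.3 = -0.01255.
Total gain g = 0.16015.

0.160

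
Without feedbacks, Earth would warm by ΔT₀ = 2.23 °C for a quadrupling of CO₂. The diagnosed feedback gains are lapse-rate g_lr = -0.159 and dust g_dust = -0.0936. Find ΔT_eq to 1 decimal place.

Total gain g = -0.159 − 0.0936 = -0.2526.
Amplification A = 1/(1 + 0.2526) = 0.7983.
ΔT = 2.23 × 0.7983 = 1.8 °C.

1.8 °C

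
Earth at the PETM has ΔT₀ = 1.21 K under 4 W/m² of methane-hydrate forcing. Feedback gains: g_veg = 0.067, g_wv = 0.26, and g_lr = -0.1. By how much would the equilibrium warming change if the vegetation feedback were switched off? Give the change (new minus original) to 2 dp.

-0.12 K

Original: g = 0.227, ΔT = 1.21/(1−0.227) = 1.5653 K.
Without vegetation: g' = 0.16, ΔT' = 1.21/(1−0.16) = 1.4405 K.
Change = 1.4405 − 1.5653 = -0.12 K.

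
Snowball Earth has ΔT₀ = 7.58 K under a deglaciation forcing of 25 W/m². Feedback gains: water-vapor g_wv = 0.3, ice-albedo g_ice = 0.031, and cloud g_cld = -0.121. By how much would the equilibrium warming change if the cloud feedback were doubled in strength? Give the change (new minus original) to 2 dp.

Original: g = 0.21, ΔT = 7.58/(1−0.21) = 9.5949 K.
With doubled cloud: g' = 0.089, ΔT' = 7.58/(1−0.089) = 8.3205 K.
Change = 8.3205 − 9.5949 = -1.27 K.

-1.27 K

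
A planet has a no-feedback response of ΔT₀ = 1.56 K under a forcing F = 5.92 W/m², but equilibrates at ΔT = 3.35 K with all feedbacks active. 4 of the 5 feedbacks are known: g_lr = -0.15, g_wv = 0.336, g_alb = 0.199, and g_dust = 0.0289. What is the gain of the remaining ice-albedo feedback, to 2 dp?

Amplification A = ΔT/ΔT₀ = 3.35/1.56 = 2.147.
Total gain g = 1 − 1/A = 1 − 1/2.147 = 0.5342.
Known gains sum to -0.15 + 0.336 + 0.199 + 0.0289 = 0.4139.
g_ice = 0.5342 − 0.4139 = 0.12.

0.12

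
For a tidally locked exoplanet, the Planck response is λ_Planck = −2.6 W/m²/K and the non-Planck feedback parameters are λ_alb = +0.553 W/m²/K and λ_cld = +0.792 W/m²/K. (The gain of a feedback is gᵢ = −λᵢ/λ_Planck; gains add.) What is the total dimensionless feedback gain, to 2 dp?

Convert to gains: g_alb = 0.553/2.6 = 0.2127; g_cld = 0.792/2.6 = 0.3046.
Total gain g = 0.5173.

0.52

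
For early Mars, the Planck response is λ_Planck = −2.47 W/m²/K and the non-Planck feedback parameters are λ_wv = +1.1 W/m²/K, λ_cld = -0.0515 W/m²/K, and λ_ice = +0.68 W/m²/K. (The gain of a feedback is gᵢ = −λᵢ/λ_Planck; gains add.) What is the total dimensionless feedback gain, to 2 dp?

Convert to gains: g_wv = 1.1/2.47 = 0.4453; g_cld = -0.0515/2.47 = -0.02085; g_ice = 0.68/2.47 = 0.2753.
Total gain g = 0.69975.

0.70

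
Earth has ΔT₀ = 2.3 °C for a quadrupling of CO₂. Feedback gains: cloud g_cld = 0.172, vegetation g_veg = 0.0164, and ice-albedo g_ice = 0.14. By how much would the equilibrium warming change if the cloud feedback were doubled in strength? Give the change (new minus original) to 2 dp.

Original: g = 0.3284, ΔT = 2.3/(1−0.3284) = 3.4247 °C.
With doubled cloud: g' = 0.5004, ΔT' = 2.3/(1−0.5004) = 4.6037 °C.
Change = 4.6037 − 3.4247 = 1.18 °C.

1.18 °C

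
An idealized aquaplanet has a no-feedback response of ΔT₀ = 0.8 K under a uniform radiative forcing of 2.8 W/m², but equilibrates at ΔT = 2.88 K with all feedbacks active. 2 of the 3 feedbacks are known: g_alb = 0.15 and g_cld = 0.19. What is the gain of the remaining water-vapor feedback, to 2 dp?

Amplification A = ΔT/ΔT₀ = 2.88/0.8 = 3.6.
Total gain g = 1 − 1/A = 1 − 1/3.6 = 0.7222.
Known gains sum to 0.15 + 0.19 = 0.34.
g_wv = 0.7222 − 0.34 = 0.38.

0.38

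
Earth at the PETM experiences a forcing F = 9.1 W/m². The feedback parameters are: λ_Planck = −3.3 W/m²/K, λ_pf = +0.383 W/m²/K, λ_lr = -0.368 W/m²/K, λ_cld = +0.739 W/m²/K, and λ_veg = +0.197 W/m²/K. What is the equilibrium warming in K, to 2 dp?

3.87 K

Net feedback parameter λ = (−3.3) + (+0.383) + (-0.368) + (+0.739) + (+0.197) = -2.349 W/m²/K.
ΔT = −F/λ = −9.1/(-2.349) = 3.87 K.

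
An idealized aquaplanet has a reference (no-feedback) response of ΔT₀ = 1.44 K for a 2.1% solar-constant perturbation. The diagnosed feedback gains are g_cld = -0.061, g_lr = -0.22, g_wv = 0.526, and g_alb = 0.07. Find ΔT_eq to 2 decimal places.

2.10 K

Total gain g = -0.061 − 0.22 + 0.526 + 0.07 = 0.315.
Amplification A = 1/(1 − 0.315) = 1.46.
ΔT = 1.44 × 1.46 = 2.10 K.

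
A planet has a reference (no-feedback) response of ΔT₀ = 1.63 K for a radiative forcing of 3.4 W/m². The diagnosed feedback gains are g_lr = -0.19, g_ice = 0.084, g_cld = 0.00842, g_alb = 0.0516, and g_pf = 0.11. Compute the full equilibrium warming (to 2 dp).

Total gain g = -0.19 + 0.084 + 0.00842 + 0.0516 + 0.11 = 0.06402.
Amplification A = 1/(1 − 0.06402) = 1.068.
ΔT = 1.63 × 1.068 = 1.74 K.

1.74 K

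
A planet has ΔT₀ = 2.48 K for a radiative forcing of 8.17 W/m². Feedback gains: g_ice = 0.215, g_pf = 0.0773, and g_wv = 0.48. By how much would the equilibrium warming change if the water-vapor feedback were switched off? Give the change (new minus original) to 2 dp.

Original: g = 0.7723, ΔT = 2.48/(1−0.7723) = 10.8915 K.
Without water-vapor: g' = 0.2923, ΔT' = 2.48/(1−0.2923) = 3.5043 K.
Change = 3.5043 − 10.8915 = -7.39 K.

-7.39 K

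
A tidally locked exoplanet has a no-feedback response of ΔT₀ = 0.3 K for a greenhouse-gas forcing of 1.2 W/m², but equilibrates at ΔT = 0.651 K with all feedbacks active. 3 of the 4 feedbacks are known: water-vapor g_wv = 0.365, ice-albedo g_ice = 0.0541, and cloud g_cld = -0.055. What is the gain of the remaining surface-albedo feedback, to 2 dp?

0.18

Amplification A = ΔT/ΔT₀ = 0.651/0.3 = 2.17.
Total gain g = 1 − 1/A = 1 − 1/2.17 = 0.5392.
Known gains sum to 0.365 + 0.0541 − 0.055 = 0.3641.
g_alb = 0.5392 − 0.3641 = 0.18.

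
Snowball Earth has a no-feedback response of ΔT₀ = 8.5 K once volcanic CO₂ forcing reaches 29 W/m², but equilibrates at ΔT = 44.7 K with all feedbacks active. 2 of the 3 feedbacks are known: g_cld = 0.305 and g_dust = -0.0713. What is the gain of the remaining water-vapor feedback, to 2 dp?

Amplification A = ΔT/ΔT₀ = 44.7/8.5 = 5.259.
Total gain g = 1 − 1/A = 1 − 1/5.259 = 0.8098.
Known gains sum to 0.305 − 0.0713 = 0.2337.
g_wv = 0.8098 − 0.2337 = 0.58.

0.58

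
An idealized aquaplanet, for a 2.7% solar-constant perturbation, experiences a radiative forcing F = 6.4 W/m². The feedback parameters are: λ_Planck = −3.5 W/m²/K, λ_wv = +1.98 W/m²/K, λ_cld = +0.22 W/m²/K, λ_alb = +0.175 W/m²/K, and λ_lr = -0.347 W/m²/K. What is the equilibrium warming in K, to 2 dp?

Net feedback parameter λ = (−3.5) + (+1.98) + (+0.22) + (+0.175) + (-0.347) = -1.472 W/m²/K.
ΔT = −F/λ = −6.4/(-1.472) = 4.35 K.

4.35 K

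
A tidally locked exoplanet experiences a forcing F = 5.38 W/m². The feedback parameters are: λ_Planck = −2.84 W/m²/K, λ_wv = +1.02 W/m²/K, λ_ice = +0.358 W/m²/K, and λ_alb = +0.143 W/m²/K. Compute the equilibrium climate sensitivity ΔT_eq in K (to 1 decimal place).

4.1 K

Net feedback parameter λ = (−2.84) + (+1.02) + (+0.358) + (+0.143) = -1.319 W/m²/K.
ΔT = −F/λ = −5.38/(-1.319) = 4.1 K.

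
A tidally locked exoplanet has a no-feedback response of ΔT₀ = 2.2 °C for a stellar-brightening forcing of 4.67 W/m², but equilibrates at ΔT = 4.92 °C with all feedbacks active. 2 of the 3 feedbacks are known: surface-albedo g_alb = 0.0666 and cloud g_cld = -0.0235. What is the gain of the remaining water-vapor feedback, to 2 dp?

0.51

Amplification A = ΔT/ΔT₀ = 4.92/2.2 = 2.236.
Total gain g = 1 − 1/A = 1 − 1/2.236 = 0.5528.
Known gains sum to 0.0666 − 0.0235 = 0.0431.
g_wv = 0.5528 − 0.0431 = 0.51.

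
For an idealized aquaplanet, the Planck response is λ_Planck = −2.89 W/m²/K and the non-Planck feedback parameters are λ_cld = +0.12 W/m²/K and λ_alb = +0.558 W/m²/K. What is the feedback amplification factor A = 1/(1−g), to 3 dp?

Convert to gains: g_cld = 0.12/2.89 = 0.04152; g_alb = 0.558/2.89 = 0.1931.
Total gain g = 0.23462.
A = 1/(1 − 0.23462) = 1.307.

1.307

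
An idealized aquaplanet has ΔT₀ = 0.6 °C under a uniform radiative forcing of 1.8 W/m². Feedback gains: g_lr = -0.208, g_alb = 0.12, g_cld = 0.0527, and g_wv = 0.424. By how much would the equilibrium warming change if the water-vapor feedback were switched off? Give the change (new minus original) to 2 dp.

Original: g = 0.3887, ΔT = 0.6/(1−0.3887) = 0.9815 °C.
Without water-vapor: g' = -0.0353, ΔT' = 0.6/(1+0.0353) = 0.5795 °C.
Change = 0.5795 − 0.9815 = -0.40 °C.

-0.40 °C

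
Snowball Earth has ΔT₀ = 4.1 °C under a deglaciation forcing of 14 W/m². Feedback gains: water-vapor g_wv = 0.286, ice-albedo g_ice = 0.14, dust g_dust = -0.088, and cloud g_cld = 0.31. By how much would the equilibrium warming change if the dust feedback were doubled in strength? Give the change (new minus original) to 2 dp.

-2.33 °C

Original: g = 0.648, ΔT = 4.1/(1−0.648) = 11.6477 °C.
With doubled dust: g' = 0.56, ΔT' = 4.1/(1−0.56) = 9.3182 °C.
Change = 9.3182 − 11.6477 = -2.33 °C.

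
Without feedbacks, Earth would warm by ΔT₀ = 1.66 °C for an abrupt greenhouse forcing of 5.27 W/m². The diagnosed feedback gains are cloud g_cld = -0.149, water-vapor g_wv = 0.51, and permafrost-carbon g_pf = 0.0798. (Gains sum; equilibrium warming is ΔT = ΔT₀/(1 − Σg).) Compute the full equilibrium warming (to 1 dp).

Total gain g = -0.149 + 0.51 + 0.0798 = 0.4408.
Amplification A = 1/(1 − 0.4408) = 1.788.
ΔT = 1.66 × 1.788 = 3.0 °C.

3.0 °C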